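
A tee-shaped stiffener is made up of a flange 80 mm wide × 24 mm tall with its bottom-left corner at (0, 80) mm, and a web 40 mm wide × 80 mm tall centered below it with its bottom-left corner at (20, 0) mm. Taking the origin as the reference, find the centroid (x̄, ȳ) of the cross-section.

x̄ = 40.00 mm, ȳ = 59.50 mm

web: A = 40 × 80 = 3200.00, centroid at (40.00, 40.00).
flange: A = 80 × 24 = 1920.00, centroid at (40.00, 92.00).
ΣA = 5120.00 mm², ΣAx̄ = 204800.00 mm³, ΣAȳ = 304640.00 mm³.
x̄ = 204800.00/5120.00 = 40.00 mm; ȳ = 304640.00/5120.00 = 59.50 mm.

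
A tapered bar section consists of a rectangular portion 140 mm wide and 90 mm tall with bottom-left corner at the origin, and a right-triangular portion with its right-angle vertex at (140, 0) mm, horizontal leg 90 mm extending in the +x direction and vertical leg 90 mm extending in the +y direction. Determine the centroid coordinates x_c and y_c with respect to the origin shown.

x_c = 94.32 mm, y_c = 41.35 mm

rectangular portion: A = 140 × 90 = 12600.00, centroid at (70.00, 45.00).
triangular portion: A = ½·90·90 = 4050.00, centroid at (170.00, 30.00).
ΣA = 16650.00 mm²
ΣAx_c = (12600.00)(70.00) + (4050.00)(170.00) = 1570500.00 mm³
ΣAy_c = (12600.00)(45.00) + (4050.00)(30.00) = 688500.00 mm³
x_c = 1570500.00 / 16650.00 = 94.32 mm
y_c = 688500.00 / 16650.00 = 41.35 mm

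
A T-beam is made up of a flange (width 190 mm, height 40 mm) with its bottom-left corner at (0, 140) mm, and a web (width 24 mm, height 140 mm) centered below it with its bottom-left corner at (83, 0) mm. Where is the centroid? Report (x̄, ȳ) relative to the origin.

x̄ = 95.00 mm, ȳ = 132.41 mm

web: A = 24 × 140 = 3360.00, centroid at (95.00, 70.00).
flange: A = 190 × 40 = 7600.00, centroid at (95.00, 160.00).
ΣA = 10960.00 mm²
ΣAx̄ = (3360.00)(95.00) + (7600.00)(95.00) = 1041200.00 mm³
ΣAȳ = (3360.00)(70.00) + (7600.00)(160.00) = 1451200.00 mm³
x̄ = 1041200.00 / 10960.00 = 95.00 mm
ȳ = 1451200.00 / 10960.00 = 132.41 mm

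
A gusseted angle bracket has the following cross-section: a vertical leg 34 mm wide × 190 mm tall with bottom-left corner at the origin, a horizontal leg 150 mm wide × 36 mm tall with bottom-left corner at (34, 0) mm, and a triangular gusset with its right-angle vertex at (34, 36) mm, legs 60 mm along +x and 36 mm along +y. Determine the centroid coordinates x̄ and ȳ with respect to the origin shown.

vertical leg: A = 34 × 190 = 6460.00, centroid at (17.00, 95.00).
horizontal leg: A = 150 × 36 = 5400.00, centroid at (109.00, 18.00).
gusset: A = ½·60·36 = 1080.00, centroid at (54.00, 48.00).
ΣA = 12940.00 mm²
ΣAx̄ = (6460.00)(17.00) + (5400.00)(109.00) + (1080.00)(54.00) = 756740.00 mm³
ΣAȳ = (6460.00)(95.00) + (5400.00)(18.00) + (1080.00)(48.00) = 762740.00 mm³
x̄ = 756740.00 / 12940.00 = 58.48 mm
ȳ = 762740.00 / 12940.00 = 58.94 mm

x̄ = 58.48 mm, ȳ = 58.94 mm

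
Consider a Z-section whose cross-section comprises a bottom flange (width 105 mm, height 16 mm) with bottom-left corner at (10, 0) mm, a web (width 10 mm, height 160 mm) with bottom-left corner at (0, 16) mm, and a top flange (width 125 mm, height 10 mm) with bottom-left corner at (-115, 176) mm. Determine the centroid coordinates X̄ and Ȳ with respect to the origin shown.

bottom flange: A = 105 × 16 = 1680.00, centroid at (62.50, 8.00).
web: A = 10 × 160 = 1600.00, centroid at (5.00, 96.00).
top flange: A = 125 × 10 = 1250.00, centroid at (-52.50, 181.00).
ΣA = 4530.00 mm²
ΣAX̄ = (1680.00)(62.50) + (1600.00)(5.00) + (1250.00)(-52.50) = 47375.00 mm³
ΣAȲ = (1680.00)(8.00) + (1600.00)(96.00) + (1250.00)(181.00) = 393290.00 mm³
X̄ = 47375.00 / 4530.00 = 10.46 mm
Ȳ = 393290.00 / 4530.00 = 86.82 mm

X̄ = 10.46 mm, Ȳ = 86.82 mm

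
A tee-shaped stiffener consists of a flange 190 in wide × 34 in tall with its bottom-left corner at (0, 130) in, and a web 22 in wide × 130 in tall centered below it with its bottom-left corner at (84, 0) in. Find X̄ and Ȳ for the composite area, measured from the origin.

web: A = 22 × 130 = 2860.00, centroid at (95.00, 65.00).
flange: A = 190 × 34 = 6460.00, centroid at (95.00, 147.00).
ΣA = 9320.00 in²
ΣAX̄ = (2860.00)(95.00) + (6460.00)(95.00) = 885400.00 in³
ΣAȲ = (2860.00)(65.00) + (6460.00)(147.00) = 1135520.00 in³
X̄ = 885400.00 / 9320.00 = 95.00 in
Ȳ = 1135520.00 / 9320.00 = 121.84 in

X̄ = 95.00 in, Ȳ = 121.84 in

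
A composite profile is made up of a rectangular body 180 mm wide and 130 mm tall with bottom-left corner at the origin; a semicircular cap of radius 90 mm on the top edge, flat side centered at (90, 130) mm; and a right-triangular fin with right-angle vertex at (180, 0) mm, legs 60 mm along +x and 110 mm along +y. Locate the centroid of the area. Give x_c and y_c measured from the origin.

x_c = 99.21 mm, y_c = 95.93 mm

Part | A | x̄ᵢ | ȳᵢ | A·x̄ᵢ | A·ȳᵢ
rectangular body | 23400.00 | 90.00 | 65.00 | 2106000.00 | 1521000.00
semicircular top | 12723.45 | 90.00 | 168.20 | 1145110.52 | 2140048.53
triangular fin | 3300.00 | 200.00 | 36.67 | 660000.00 | 121000.00
Σ | 39423.45 |  |  | 3911110.52 | 3782048.53
x_c = 3911110.52 / 39423.45 = 99.21 mm
y_c = 3782048.53 / 39423.45 = 95.93 mm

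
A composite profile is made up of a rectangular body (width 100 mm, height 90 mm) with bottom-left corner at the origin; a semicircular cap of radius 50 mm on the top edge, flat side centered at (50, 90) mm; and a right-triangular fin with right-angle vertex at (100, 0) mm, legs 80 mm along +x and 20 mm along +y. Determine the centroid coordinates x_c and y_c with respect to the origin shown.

x_c = 54.47 mm, y_c = 61.71 mm

rectangular body: A = 100 × 90 = 9000.00, centroid at (50.00, 45.00).
semicircular top: A = ½π·50² = 3926.99, centroid at (50.00, 111.22).
triangular fin: A = ½·80·20 = 800.00, centroid at (126.67, 6.67).
ΣA = 13726.99 mm²
ΣAx_c = (9000.00)(50.00) + (3926.99)(50.00) + (800.00)(126.67) = 747682.87 mm³
ΣAy_c = (9000.00)(45.00) + (3926.99)(111.22) + (800.00)(6.67) = 847095.84 mm³
x_c = 747682.87 / 13726.99 = 54.47 mm
y_c = 847095.84 / 13726.99 = 61.71 mm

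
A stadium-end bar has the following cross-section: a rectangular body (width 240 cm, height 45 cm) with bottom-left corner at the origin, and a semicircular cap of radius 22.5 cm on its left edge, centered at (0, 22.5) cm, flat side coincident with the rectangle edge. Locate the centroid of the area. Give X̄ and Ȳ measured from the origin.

rectangular body: A = 240 × 45 = 10800.00, centroid at (120.00, 22.50).
semicircular end: A = ½π·22.5² = 795.22, centroid at (-9.55, 22.50).
ΣA = 11595.22 cm², ΣAX̄ = 1288406.25 cm³, ΣAȲ = 260892.35 cm³.
X̄ = 1288406.25/11595.22 = 111.12 cm; Ȳ = 260892.35/11595.22 = 22.50 cm.

X̄ = 111.12 cm, Ȳ = 22.50 cm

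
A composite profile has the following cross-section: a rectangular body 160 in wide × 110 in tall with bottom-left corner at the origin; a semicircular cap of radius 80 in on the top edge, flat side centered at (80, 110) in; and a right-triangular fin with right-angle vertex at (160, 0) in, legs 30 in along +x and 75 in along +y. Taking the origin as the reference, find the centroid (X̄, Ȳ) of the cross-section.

rectangular body: A = 160 × 110 = 17600.00, centroid at (80.00, 55.00).
semicircular top: A = ½π·80² = 10053.10, centroid at (80.00, 143.95).
triangular fin: A = ½·30·75 = 1125.00, centroid at (170.00, 25.00).
ΣA = 28778.10 in², ΣAX̄ = 2403497.72 in³, ΣAȲ = 2443298.95 in³.
X̄ = 2403497.72/28778.10 = 83.52 in; Ȳ = 2443298.95/28778.10 = 84.90 in.

X̄ = 83.52 in, Ȳ = 84.90 in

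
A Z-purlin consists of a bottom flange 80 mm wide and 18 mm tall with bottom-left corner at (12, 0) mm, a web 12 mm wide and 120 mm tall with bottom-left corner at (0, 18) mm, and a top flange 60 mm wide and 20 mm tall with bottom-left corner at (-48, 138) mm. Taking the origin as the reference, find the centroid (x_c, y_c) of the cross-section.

x_c = 15.18 mm, y_c = 74.24 mm

bottom flange: A = 80 × 18 = 1440.00, centroid at (52.00, 9.00).
web: A = 12 × 120 = 1440.00, centroid at (6.00, 78.00).
top flange: A = 60 × 20 = 1200.00, centroid at (-18.00, 148.00).
ΣA = 4080.00 mm², ΣAx_c = 61920.00 mm³, ΣAy_c = 302880.00 mm³.
x_c = 61920.00/4080.00 = 15.18 mm; y_c = 302880.00/4080.00 = 74.24 mm.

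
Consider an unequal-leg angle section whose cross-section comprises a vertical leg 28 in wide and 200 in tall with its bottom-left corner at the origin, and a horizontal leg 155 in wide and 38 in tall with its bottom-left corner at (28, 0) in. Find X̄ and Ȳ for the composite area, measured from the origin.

X̄ = 60.90 in, Ȳ = 58.48 in

Part | A | x̄ᵢ | ȳᵢ | A·x̄ᵢ | A·ȳᵢ
vertical leg | 5600.00 | 14.00 | 100.00 | 78400.00 | 560000.00
horizontal leg | 5890.00 | 105.50 | 19.00 | 621395.00 | 111910.00
Σ | 11490.00 |  |  | 699795.00 | 671910.00
X̄ = 699795.00 / 11490.00 = 60.90 in
Ȳ = 671910.00 / 11490.00 = 58.48 in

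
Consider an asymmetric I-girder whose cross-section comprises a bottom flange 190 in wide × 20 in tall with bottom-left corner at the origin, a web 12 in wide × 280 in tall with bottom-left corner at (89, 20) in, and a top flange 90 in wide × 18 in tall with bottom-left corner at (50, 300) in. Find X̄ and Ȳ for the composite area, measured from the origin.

X̄ = 95.00 in, Ȳ = 122.57 in

Part | A | x̄ᵢ | ȳᵢ | A·x̄ᵢ | A·ȳᵢ
bottom flange | 3800.00 | 95.00 | 10.00 | 361000.00 | 38000.00
web | 3360.00 | 95.00 | 160.00 | 319200.00 | 537600.00
top flange | 1620.00 | 95.00 | 309.00 | 153900.00 | 500580.00
Σ | 8780.00 |  |  | 834100.00 | 1076180.00
X̄ = 834100.00 / 8780.00 = 95.00 in
Ȳ = 1076180.00 / 8780.00 = 122.57 in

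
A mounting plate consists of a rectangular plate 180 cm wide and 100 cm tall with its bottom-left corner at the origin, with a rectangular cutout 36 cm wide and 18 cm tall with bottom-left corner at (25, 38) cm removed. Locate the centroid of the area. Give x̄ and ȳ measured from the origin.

plate: A = 180 × 100 = 18000.00, centroid at (90.00, 50.00).
hole: A = −(36 × 18) = -648.00, centroid at (43.00, 47.00).
ΣA = 17352.00 cm²
ΣAx̄ = (18000.00)(90.00) + (-648.00)(43.00) = 1592136.00 cm³
ΣAȳ = (18000.00)(50.00) + (-648.00)(47.00) = 869544.00 cm³
x̄ = 1592136.00 / 17352.00 = 91.76 cm
ȳ = 869544.00 / 17352.00 = 50.11 cm

x̄ = 91.76 cm, ȳ = 50.11 cm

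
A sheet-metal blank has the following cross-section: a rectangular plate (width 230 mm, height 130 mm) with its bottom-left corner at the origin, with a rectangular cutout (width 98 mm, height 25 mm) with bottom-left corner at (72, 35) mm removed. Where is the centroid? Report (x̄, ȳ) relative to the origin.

x̄ = 114.46 mm, ȳ = 66.56 mm

Part | A | x̄ᵢ | ȳᵢ | A·x̄ᵢ | A·ȳᵢ
plate | 29900.00 | 115.00 | 65.00 | 3438500.00 | 1943500.00
hole | -2450.00 | 121.00 | 47.50 | -296450.00 | -116375.00
Σ | 27450.00 |  |  | 3142050.00 | 1827125.00
x̄ = 3142050.00 / 27450.00 = 114.46 mm
ȳ = 1827125.00 / 27450.00 = 66.56 mm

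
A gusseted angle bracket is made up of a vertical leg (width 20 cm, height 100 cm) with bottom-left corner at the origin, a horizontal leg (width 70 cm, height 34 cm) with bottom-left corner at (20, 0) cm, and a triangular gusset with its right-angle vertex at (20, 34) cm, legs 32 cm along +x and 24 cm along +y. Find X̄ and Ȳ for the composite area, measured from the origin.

vertical leg: A = 20 × 100 = 2000.00, centroid at (10.00, 50.00).
horizontal leg: A = 70 × 34 = 2380.00, centroid at (55.00, 17.00).
gusset: A = ½·32·24 = 384.00, centroid at (30.67, 42.00).
ΣA = 4764.00 cm², ΣAX̄ = 162676.00 cm³, ΣAȲ = 156588.00 cm³.
X̄ = 162676.00/4764.00 = 34.15 cm; Ȳ = 156588.00/4764.00 = 32.87 cm.

X̄ = 34.15 cm, Ȳ = 32.87 cm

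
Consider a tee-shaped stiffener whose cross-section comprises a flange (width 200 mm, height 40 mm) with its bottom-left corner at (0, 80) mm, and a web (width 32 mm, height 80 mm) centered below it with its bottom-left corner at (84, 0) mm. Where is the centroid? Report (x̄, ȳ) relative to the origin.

x̄ = 100.00 mm, ȳ = 85.45 mm

web: A = 32 × 80 = 2560.00, centroid at (100.00, 40.00).
flange: A = 200 × 40 = 8000.00, centroid at (100.00, 100.00).
ΣA = 10560.00 mm², ΣAx̄ = 1056000.00 mm³, ΣAȳ = 902400.00 mm³.
x̄ = 1056000.00/10560.00 = 100.00 mm; ȳ = 902400.00/10560.00 = 85.45 mm.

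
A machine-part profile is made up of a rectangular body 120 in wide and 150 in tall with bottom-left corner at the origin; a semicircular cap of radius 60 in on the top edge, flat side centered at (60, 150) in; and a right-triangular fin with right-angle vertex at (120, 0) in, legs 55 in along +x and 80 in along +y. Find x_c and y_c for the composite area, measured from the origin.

x_c = 66.67 in, y_c = 92.86 in

rectangular body: A = 120 × 150 = 18000.00, centroid at (60.00, 75.00).
semicircular top: A = ½π·60² = 5654.87, centroid at (60.00, 175.46).
triangular fin: A = ½·55·80 = 2200.00, centroid at (138.33, 26.67).
ΣA = 25854.87 in², ΣAx_c = 1723625.34 in³, ΣAy_c = 2400896.68 in³.
x_c = 1723625.34/25854.87 = 66.67 in; y_c = 2400896.68/25854.87 = 92.86 in.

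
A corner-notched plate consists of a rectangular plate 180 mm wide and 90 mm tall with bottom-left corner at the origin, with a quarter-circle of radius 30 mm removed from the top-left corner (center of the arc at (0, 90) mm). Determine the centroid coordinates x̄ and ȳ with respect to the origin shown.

x̄ = 93.53 mm, ȳ = 43.53 mm

Part | A | x̄ᵢ | ȳᵢ | A·x̄ᵢ | A·ȳᵢ
plate | 16200.00 | 90.00 | 45.00 | 1458000.00 | 729000.00
removed quarter-circle | -706.86 | 12.73 | 77.27 | -9000.00 | -54617.25
Σ | 15493.14 |  |  | 1449000.00 | 674382.75
x̄ = 1449000.00 / 15493.14 = 93.53 mm
ȳ = 674382.75 / 15493.14 = 43.53 mm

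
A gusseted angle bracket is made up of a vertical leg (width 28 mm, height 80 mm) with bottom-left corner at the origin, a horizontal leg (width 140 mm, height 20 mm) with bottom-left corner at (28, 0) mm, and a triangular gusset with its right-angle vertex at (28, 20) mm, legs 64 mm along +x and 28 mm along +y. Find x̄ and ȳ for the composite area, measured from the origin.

Part | A | x̄ᵢ | ȳᵢ | A·x̄ᵢ | A·ȳᵢ
vertical leg | 2240.00 | 14.00 | 40.00 | 31360.00 | 89600.00
horizontal leg | 2800.00 | 98.00 | 10.00 | 274400.00 | 28000.00
gusset | 896.00 | 49.33 | 29.33 | 44202.67 | 26282.67
Σ | 5936.00 |  |  | 349962.67 | 143882.67
x̄ = 349962.67 / 5936.00 = 58.96 mm
ȳ = 143882.67 / 5936.00 = 24.24 mm

x̄ = 58.96 mm, ȳ = 24.24 mm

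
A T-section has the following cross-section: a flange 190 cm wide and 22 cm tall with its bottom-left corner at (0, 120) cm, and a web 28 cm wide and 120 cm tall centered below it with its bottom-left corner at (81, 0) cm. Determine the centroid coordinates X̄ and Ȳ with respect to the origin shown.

X̄ = 95.00 cm, Ȳ = 99.36 cm

web: A = 28 × 120 = 3360.00, centroid at (95.00, 60.00).
flange: A = 190 × 22 = 4180.00, centroid at (95.00, 131.00).
ΣA = 7540.00 cm²
ΣAX̄ = (3360.00)(95.00) + (4180.00)(95.00) = 716300.00 cm³
ΣAȲ = (3360.00)(60.00) + (4180.00)(131.00) = 749180.00 cm³
X̄ = 716300.00 / 7540.00 = 95.00 cm
Ȳ = 749180.00 / 7540.00 = 99.36 cm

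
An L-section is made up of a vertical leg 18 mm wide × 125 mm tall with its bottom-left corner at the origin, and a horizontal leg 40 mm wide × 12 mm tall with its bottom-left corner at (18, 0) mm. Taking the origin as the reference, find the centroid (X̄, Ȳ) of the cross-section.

vertical leg: A = 18 × 125 = 2250.00, centroid at (9.00, 62.50).
horizontal leg: A = 40 × 12 = 480.00, centroid at (38.00, 6.00).
ΣA = 2730.00 mm²
ΣAX̄ = (2250.00)(9.00) + (480.00)(38.00) = 38490.00 mm³
ΣAȲ = (2250.00)(62.50) + (480.00)(6.00) = 143505.00 mm³
X̄ = 38490.00 / 2730.00 = 14.10 mm
Ȳ = 143505.00 / 2730.00 = 52.57 mm

X̄ = 14.10 mm, Ȳ = 52.57 mm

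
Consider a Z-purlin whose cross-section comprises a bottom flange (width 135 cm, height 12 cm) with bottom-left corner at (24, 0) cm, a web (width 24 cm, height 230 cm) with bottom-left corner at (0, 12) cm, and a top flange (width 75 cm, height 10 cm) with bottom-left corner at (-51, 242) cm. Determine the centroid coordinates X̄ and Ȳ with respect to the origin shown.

X̄ = 25.90 cm, Ȳ = 113.56 cm

Part | A | x̄ᵢ | ȳᵢ | A·x̄ᵢ | A·ȳᵢ
bottom flange | 1620.00 | 91.50 | 6.00 | 148230.00 | 9720.00
web | 5520.00 | 12.00 | 127.00 | 66240.00 | 701040.00
top flange | 750.00 | -13.50 | 247.00 | -10125.00 | 185250.00
Σ | 7890.00 |  |  | 204345.00 | 896010.00
X̄ = 204345.00 / 7890.00 = 25.90 cm
Ȳ = 896010.00 / 7890.00 = 113.56 cm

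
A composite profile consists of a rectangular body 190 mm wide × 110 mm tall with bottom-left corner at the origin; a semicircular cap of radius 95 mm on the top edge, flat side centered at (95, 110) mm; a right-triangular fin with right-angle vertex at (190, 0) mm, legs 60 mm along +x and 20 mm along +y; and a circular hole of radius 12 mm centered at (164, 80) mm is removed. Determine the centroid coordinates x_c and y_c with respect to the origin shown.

x_c = 96.07 mm, y_c = 92.22 mm

rectangular body: A = 190 × 110 = 20900.00, centroid at (95.00, 55.00).
semicircular top: A = ½π·95² = 14176.44, centroid at (95.00, 150.32).
triangular fin: A = ½·60·20 = 600.00, centroid at (210.00, 6.67).
hole: A = −π·12² = -452.39, centroid at (164.00, 80.00).
ΣA = 35224.05 mm², ΣAx_c = 3384069.65 mm³, ΣAy_c = 3248300.24 mm³.
x_c = 3384069.65/35224.05 = 96.07 mm; y_c = 3248300.24/35224.05 = 92.22 mm.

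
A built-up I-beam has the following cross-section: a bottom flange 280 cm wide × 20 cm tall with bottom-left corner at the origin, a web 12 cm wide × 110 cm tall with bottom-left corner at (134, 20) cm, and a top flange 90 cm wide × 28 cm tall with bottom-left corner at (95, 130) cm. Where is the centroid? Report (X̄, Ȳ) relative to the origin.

X̄ = 140.00 cm, Ȳ = 54.86 cm

bottom flange: A = 280 × 20 = 5600.00, centroid at (140.00, 10.00).
web: A = 12 × 110 = 1320.00, centroid at (140.00, 75.00).
top flange: A = 90 × 28 = 2520.00, centroid at (140.00, 144.00).
ΣA = 9440.00 cm²
ΣAX̄ = (5600.00)(140.00) + (1320.00)(140.00) + (2520.00)(140.00) = 1321600.00 cm³
ΣAȲ = (5600.00)(10.00) + (1320.00)(75.00) + (2520.00)(144.00) = 517880.00 cm³
X̄ = 1321600.00 / 9440.00 = 140.00 cm
Ȳ = 517880.00 / 9440.00 = 54.86 cm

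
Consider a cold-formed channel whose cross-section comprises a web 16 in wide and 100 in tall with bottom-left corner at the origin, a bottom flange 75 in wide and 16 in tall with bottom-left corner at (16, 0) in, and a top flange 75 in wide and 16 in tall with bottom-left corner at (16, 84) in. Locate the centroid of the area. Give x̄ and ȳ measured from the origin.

web: A = 16 × 100 = 1600.00, centroid at (8.00, 50.00).
bottom flange: A = 75 × 16 = 1200.00, centroid at (53.50, 8.00).
top flange: A = 75 × 16 = 1200.00, centroid at (53.50, 92.00).
ΣA = 4000.00 in², ΣAx̄ = 141200.00 in³, ΣAȳ = 200000.00 in³.
x̄ = 141200.00/4000.00 = 35.30 in; ȳ = 200000.00/4000.00 = 50.00 in.

x̄ = 35.30 in, ȳ = 50.00 in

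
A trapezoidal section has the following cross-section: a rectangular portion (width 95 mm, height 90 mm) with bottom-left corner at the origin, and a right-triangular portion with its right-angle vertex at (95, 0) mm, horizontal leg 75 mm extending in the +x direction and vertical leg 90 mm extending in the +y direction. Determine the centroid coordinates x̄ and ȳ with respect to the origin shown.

rectangular portion: A = 95 × 90 = 8550.00, centroid at (47.50, 45.00).
triangular portion: A = ½·75·90 = 3375.00, centroid at (120.00, 30.00).
ΣA = 11925.00 mm², ΣAx̄ = 811125.00 mm³, ΣAȳ = 486000.00 mm³.
x̄ = 811125.00/11925.00 = 68.02 mm; ȳ = 486000.00/11925.00 = 40.75 mm.

x̄ = 68.02 mm, ȳ = 40.75 mm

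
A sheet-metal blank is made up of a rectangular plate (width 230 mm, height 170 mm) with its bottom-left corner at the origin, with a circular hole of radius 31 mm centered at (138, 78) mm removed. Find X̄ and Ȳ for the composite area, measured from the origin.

plate: A = 230 × 170 = 39100.00, centroid at (115.00, 85.00).
hole: A = −π·31² = -3019.07, centroid at (138.00, 78.00).
ΣA = 36080.93 mm², ΣAX̄ = 4079868.27 mm³, ΣAȲ = 3088012.50 mm³.
X̄ = 4079868.27/36080.93 = 113.08 mm; Ȳ = 3088012.50/36080.93 = 85.59 mm.

X̄ = 113.08 mm, Ȳ = 85.59 mm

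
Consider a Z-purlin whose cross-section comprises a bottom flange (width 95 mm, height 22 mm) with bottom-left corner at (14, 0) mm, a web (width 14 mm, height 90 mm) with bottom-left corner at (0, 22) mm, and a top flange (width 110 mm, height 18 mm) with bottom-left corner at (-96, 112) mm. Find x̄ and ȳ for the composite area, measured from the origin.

Part | A | x̄ᵢ | ȳᵢ | A·x̄ᵢ | A·ȳᵢ
bottom flange | 2090.00 | 61.50 | 11.00 | 128535.00 | 22990.00
web | 1260.00 | 7.00 | 67.00 | 8820.00 | 84420.00
top flange | 1980.00 | -41.00 | 121.00 | -81180.00 | 239580.00
Σ | 5330.00 |  |  | 56175.00 | 346990.00
x̄ = 56175.00 / 5330.00 = 10.54 mm
ȳ = 346990.00 / 5330.00 = 65.10 mm

x̄ = 10.54 mm, ȳ = 65.10 mm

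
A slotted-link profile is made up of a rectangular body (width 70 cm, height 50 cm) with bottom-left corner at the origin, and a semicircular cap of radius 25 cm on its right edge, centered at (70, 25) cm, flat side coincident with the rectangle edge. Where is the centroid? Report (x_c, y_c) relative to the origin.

rectangular body: A = 70 × 50 = 3500.00, centroid at (35.00, 25.00).
semicircular end: A = ½π·25² = 981.75, centroid at (80.61, 25.00).
ΣA = 4481.75 cm²
ΣAx_c = (3500.00)(35.00) + (981.75)(80.61) = 201639.01 cm³
ΣAy_c = (3500.00)(25.00) + (981.75)(25.00) = 112043.69 cm³
x_c = 201639.01 / 4481.75 = 44.99 cm
y_c = 112043.69 / 4481.75 = 25.00 cm

x_c = 44.99 cm, y_c = 25.00 cm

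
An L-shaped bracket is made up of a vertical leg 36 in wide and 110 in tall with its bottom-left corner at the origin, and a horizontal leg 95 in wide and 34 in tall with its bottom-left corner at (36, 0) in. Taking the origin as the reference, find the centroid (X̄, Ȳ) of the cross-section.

X̄ = 47.42 in, Ȳ = 37.93 in

vertical leg: A = 36 × 110 = 3960.00, centroid at (18.00, 55.00).
horizontal leg: A = 95 × 34 = 3230.00, centroid at (83.50, 17.00).
ΣA = 7190.00 in², ΣAX̄ = 340985.00 in³, ΣAȲ = 272710.00 in³.
X̄ = 340985.00/7190.00 = 47.42 in; Ȳ = 272710.00/7190.00 = 37.93 in.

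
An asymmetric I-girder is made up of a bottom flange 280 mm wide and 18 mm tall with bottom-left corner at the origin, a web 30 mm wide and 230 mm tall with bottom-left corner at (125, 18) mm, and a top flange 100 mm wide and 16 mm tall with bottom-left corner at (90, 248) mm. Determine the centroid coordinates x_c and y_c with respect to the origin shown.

x_c = 140.00 mm, y_c = 101.38 mm

bottom flange: A = 280 × 18 = 5040.00, centroid at (140.00, 9.00).
web: A = 30 × 230 = 6900.00, centroid at (140.00, 133.00).
top flange: A = 100 × 16 = 1600.00, centroid at (140.00, 256.00).
ΣA = 13540.00 mm², ΣAx_c = 1895600.00 mm³, ΣAy_c = 1372660.00 mm³.
x_c = 1895600.00/13540.00 = 140.00 mm; y_c = 1372660.00/13540.00 = 101.38 mm.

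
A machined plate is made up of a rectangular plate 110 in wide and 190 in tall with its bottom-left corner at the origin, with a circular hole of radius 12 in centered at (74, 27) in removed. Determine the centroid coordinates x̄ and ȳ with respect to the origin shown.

plate: A = 110 × 190 = 20900.00, centroid at (55.00, 95.00).
hole: A = −π·12² = -452.39, centroid at (74.00, 27.00).
ΣA = 20447.61 in², ΣAx̄ = 1116023.19 in³, ΣAȳ = 1973285.49 in³.
x̄ = 1116023.19/20447.61 = 54.58 in; ȳ = 1973285.49/20447.61 = 96.50 in.

x̄ = 54.58 in, ȳ = 96.50 in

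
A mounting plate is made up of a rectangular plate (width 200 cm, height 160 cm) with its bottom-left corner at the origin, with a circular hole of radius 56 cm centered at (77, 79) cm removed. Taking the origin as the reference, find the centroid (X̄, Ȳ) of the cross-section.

plate: A = 200 × 160 = 32000.00, centroid at (100.00, 80.00).
hole: A = −π·56² = -9852.03, centroid at (77.00, 79.00).
ΣA = 22147.97 cm²
ΣAX̄ = (32000.00)(100.00) + (-9852.03)(77.00) = 2441393.34 cm³
ΣAȲ = (32000.00)(80.00) + (-9852.03)(79.00) = 1781689.27 cm³
X̄ = 2441393.34 / 22147.97 = 110.23 cm
Ȳ = 1781689.27 / 22147.97 = 80.44 cm

X̄ = 110.23 cm, Ȳ = 80.44 cm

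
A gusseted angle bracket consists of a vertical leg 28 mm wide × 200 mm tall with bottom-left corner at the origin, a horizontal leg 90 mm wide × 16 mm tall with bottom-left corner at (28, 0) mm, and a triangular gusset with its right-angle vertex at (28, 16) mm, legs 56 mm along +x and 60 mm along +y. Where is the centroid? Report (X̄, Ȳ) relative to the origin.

Part | A | x̄ᵢ | ȳᵢ | A·x̄ᵢ | A·ȳᵢ
vertical leg | 5600.00 | 14.00 | 100.00 | 78400.00 | 560000.00
horizontal leg | 1440.00 | 73.00 | 8.00 | 105120.00 | 11520.00
gusset | 1680.00 | 46.67 | 36.00 | 78400.00 | 60480.00
Σ | 8720.00 |  |  | 261920.00 | 632000.00
X̄ = 261920.00 / 8720.00 = 30.04 mm
Ȳ = 632000.00 / 8720.00 = 72.48 mm

X̄ = 30.04 mm, Ȳ = 72.48 mm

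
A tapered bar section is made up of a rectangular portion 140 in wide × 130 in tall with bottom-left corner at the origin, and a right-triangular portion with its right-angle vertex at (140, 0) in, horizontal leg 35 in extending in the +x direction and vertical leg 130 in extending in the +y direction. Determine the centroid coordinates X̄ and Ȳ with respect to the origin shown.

Part | A | x̄ᵢ | ȳᵢ | A·x̄ᵢ | A·ȳᵢ
rectangular portion | 18200.00 | 70.00 | 65.00 | 1274000.00 | 1183000.00
triangular portion | 2275.00 | 151.67 | 43.33 | 345041.67 | 98583.33
Σ | 20475.00 |  |  | 1619041.67 | 1281583.33
X̄ = 1619041.67 / 20475.00 = 79.07 in
Ȳ = 1281583.33 / 20475.00 = 62.59 in

X̄ = 79.07 in, Ȳ = 62.59 in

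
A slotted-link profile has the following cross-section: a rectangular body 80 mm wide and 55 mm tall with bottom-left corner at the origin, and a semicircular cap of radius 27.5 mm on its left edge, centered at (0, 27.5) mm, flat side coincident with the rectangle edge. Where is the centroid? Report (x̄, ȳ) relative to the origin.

x̄ = 29.02 mm, ȳ = 27.50 mm

rectangular body: A = 80 × 55 = 4400.00, centroid at (40.00, 27.50).
semicircular end: A = ½π·27.5² = 1187.91, centroid at (-11.67, 27.50).
ΣA = 5587.91 mm², ΣAx̄ = 162135.42 mm³, ΣAȳ = 153667.65 mm³.
x̄ = 162135.42/5587.91 = 29.02 mm; ȳ = 153667.65/5587.91 = 27.50 mm.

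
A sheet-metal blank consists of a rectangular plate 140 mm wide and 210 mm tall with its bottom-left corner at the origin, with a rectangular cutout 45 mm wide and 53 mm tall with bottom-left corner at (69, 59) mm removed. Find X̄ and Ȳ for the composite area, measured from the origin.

plate: A = 140 × 210 = 29400.00, centroid at (70.00, 105.00).
hole: A = −(45 × 53) = -2385.00, centroid at (91.50, 85.50).
ΣA = 27015.00 mm², ΣAX̄ = 1839772.50 mm³, ΣAȲ = 2883082.50 mm³.
X̄ = 1839772.50/27015.00 = 68.10 mm; Ȳ = 2883082.50/27015.00 = 106.72 mm.

X̄ = 68.10 mm, Ȳ = 106.72 mm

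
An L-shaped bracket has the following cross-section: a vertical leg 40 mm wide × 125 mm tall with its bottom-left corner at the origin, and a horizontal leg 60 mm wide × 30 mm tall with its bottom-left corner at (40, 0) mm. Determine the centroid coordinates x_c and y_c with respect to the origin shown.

x_c = 33.24 mm, y_c = 49.93 mm

vertical leg: A = 40 × 125 = 5000.00, centroid at (20.00, 62.50).
horizontal leg: A = 60 × 30 = 1800.00, centroid at (70.00, 15.00).
ΣA = 6800.00 mm²
ΣAx_c = (5000.00)(20.00) + (1800.00)(70.00) = 226000.00 mm³
ΣAy_c = (5000.00)(62.50) + (1800.00)(15.00) = 339500.00 mm³
x_c = 226000.00 / 6800.00 = 33.24 mm
y_c = 339500.00 / 6800.00 = 49.93 mm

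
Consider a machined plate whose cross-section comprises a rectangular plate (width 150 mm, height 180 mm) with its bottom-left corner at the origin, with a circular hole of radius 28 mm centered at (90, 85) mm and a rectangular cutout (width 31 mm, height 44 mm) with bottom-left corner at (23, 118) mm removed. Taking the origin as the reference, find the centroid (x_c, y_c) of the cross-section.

Part | A | x̄ᵢ | ȳᵢ | A·x̄ᵢ | A·ȳᵢ
plate | 27000.00 | 75.00 | 90.00 | 2025000.00 | 2430000.00
hole 1 | -2463.01 | 90.00 | 85.00 | -221670.78 | -209355.73
hole 2 | -1364.00 | 38.50 | 140.00 | -52514.00 | -190960.00
Σ | 23172.99 |  |  | 1750815.22 | 2029684.27
x_c = 1750815.22 / 23172.99 = 75.55 mm
y_c = 2029684.27 / 23172.99 = 87.59 mm

x_c = 75.55 mm, y_c = 87.59 mm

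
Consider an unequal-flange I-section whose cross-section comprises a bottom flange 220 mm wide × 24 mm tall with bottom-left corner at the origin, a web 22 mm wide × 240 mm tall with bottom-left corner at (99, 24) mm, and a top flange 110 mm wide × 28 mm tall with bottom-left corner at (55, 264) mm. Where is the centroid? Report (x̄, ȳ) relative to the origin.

x̄ = 110.00 mm, ȳ = 123.16 mm

Part | A | x̄ᵢ | ȳᵢ | A·x̄ᵢ | A·ȳᵢ
bottom flange | 5280.00 | 110.00 | 12.00 | 580800.00 | 63360.00
web | 5280.00 | 110.00 | 144.00 | 580800.00 | 760320.00
top flange | 3080.00 | 110.00 | 278.00 | 338800.00 | 856240.00
Σ | 13640.00 |  |  | 1500400.00 | 1679920.00
x̄ = 1500400.00 / 13640.00 = 110.00 mm
ȳ = 1679920.00 / 13640.00 = 123.16 mm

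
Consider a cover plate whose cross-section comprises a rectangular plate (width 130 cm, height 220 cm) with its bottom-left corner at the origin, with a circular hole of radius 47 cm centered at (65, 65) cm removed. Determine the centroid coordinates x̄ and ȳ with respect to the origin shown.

x̄ = 65.00 cm, ȳ = 124.42 cm

Part | A | x̄ᵢ | ȳᵢ | A·x̄ᵢ | A·ȳᵢ
plate | 28600.00 | 65.00 | 110.00 | 1859000.00 | 3146000.00
hole | -6939.78 | 65.00 | 65.00 | -451085.58 | -451085.58
Σ | 21660.22 |  |  | 1407914.42 | 2694914.42
x̄ = 1407914.42 / 21660.22 = 65.00 cm
ȳ = 2694914.42 / 21660.22 = 124.42 cm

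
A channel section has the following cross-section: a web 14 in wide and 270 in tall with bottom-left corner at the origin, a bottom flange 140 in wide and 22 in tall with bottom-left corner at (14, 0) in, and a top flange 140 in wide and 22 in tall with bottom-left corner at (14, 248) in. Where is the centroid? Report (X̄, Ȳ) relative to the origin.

web: A = 14 × 270 = 3780.00, centroid at (7.00, 135.00).
bottom flange: A = 140 × 22 = 3080.00, centroid at (84.00, 11.00).
top flange: A = 140 × 22 = 3080.00, centroid at (84.00, 259.00).
ΣA = 9940.00 in²
ΣAX̄ = (3780.00)(7.00) + (3080.00)(84.00) + (3080.00)(84.00) = 543900.00 in³
ΣAȲ = (3780.00)(135.00) + (3080.00)(11.00) + (3080.00)(259.00) = 1341900.00 in³
X̄ = 543900.00 / 9940.00 = 54.72 in
Ȳ = 1341900.00 / 9940.00 = 135.00 in

X̄ = 54.72 in, Ȳ = 135.00 in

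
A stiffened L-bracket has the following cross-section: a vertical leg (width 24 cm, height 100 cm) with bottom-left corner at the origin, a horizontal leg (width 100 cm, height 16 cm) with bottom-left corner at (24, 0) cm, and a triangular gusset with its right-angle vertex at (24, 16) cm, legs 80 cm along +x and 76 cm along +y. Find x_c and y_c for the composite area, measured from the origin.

vertical leg: A = 24 × 100 = 2400.00, centroid at (12.00, 50.00).
horizontal leg: A = 100 × 16 = 1600.00, centroid at (74.00, 8.00).
gusset: A = ½·80·76 = 3040.00, centroid at (50.67, 41.33).
ΣA = 7040.00 cm², ΣAx_c = 301226.67 cm³, ΣAy_c = 258453.33 cm³.
x_c = 301226.67/7040.00 = 42.79 cm; y_c = 258453.33/7040.00 = 36.71 cm.

x_c = 42.79 cm, y_c = 36.71 cm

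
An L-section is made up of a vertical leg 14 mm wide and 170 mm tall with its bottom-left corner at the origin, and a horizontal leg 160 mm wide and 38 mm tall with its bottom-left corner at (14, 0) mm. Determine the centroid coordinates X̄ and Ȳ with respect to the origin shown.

Part | A | x̄ᵢ | ȳᵢ | A·x̄ᵢ | A·ȳᵢ
vertical leg | 2380.00 | 7.00 | 85.00 | 16660.00 | 202300.00
horizontal leg | 6080.00 | 94.00 | 19.00 | 571520.00 | 115520.00
Σ | 8460.00 |  |  | 588180.00 | 317820.00
X̄ = 588180.00 / 8460.00 = 69.52 mm
Ȳ = 317820.00 / 8460.00 = 37.57 mm

X̄ = 69.52 mm, Ȳ = 37.57 mm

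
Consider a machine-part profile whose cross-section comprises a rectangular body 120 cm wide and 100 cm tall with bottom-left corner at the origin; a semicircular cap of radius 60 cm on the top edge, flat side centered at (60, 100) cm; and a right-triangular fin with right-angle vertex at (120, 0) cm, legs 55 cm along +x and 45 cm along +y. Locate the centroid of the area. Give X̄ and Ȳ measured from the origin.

Part | A | x̄ᵢ | ȳᵢ | A·x̄ᵢ | A·ȳᵢ
rectangular body | 12000.00 | 60.00 | 50.00 | 720000.00 | 600000.00
semicircular top | 5654.87 | 60.00 | 125.46 | 339292.01 | 709486.68
triangular fin | 1237.50 | 138.33 | 15.00 | 171187.50 | 18562.50
Σ | 18892.37 |  |  | 1230479.51 | 1328049.18
X̄ = 1230479.51 / 18892.37 = 65.13 cm
Ȳ = 1328049.18 / 18892.37 = 70.30 cm

X̄ = 65.13 cm, Ȳ = 70.30 cm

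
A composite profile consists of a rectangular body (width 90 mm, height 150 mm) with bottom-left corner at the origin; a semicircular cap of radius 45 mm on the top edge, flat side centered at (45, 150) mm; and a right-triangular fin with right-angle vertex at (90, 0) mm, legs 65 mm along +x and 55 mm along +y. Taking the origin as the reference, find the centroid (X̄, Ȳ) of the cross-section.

rectangular body: A = 90 × 150 = 13500.00, centroid at (45.00, 75.00).
semicircular top: A = ½π·45² = 3180.86, centroid at (45.00, 169.10).
triangular fin: A = ½·65·55 = 1787.50, centroid at (111.67, 18.33).
ΣA = 18468.36 mm², ΣAX̄ = 950242.98 mm³, ΣAȲ = 1583150.22 mm³.
X̄ = 950242.98/18468.36 = 51.45 mm; Ȳ = 1583150.22/18468.36 = 85.72 mm.

X̄ = 51.45 mm, Ȳ = 85.72 mm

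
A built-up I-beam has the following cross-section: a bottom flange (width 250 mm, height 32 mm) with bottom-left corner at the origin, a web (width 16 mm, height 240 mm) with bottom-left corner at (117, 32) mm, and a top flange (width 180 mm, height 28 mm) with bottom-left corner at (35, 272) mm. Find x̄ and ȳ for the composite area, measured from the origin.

bottom flange: A = 250 × 32 = 8000.00, centroid at (125.00, 16.00).
web: A = 16 × 240 = 3840.00, centroid at (125.00, 152.00).
top flange: A = 180 × 28 = 5040.00, centroid at (125.00, 286.00).
ΣA = 16880.00 mm²
ΣAx̄ = (8000.00)(125.00) + (3840.00)(125.00) + (5040.00)(125.00) = 2110000.00 mm³
ΣAȳ = (8000.00)(16.00) + (3840.00)(152.00) + (5040.00)(286.00) = 2153120.00 mm³
x̄ = 2110000.00 / 16880.00 = 125.00 mm
ȳ = 2153120.00 / 16880.00 = 127.55 mm

x̄ = 125.00 mm, ȳ = 127.55 mm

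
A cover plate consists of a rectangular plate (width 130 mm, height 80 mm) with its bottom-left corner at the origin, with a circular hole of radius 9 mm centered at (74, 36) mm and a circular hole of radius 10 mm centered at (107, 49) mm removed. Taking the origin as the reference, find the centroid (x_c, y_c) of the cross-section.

plate: A = 130 × 80 = 10400.00, centroid at (65.00, 40.00).
hole 1: A = −π·9² = -254.47, centroid at (74.00, 36.00).
hole 2: A = −π·10² = -314.16, centroid at (107.00, 49.00).
ΣA = 9831.37 mm²
ΣAx_c = (10400.00)(65.00) + (-254.47)(74.00) + (-314.16)(107.00) = 623554.25 mm³
ΣAy_c = (10400.00)(40.00) + (-254.47)(36.00) + (-314.16)(49.00) = 391445.31 mm³
x_c = 623554.25 / 9831.37 = 63.42 mm
y_c = 391445.31 / 9831.37 = 39.82 mm

x_c = 63.42 mm, y_c = 39.82 mm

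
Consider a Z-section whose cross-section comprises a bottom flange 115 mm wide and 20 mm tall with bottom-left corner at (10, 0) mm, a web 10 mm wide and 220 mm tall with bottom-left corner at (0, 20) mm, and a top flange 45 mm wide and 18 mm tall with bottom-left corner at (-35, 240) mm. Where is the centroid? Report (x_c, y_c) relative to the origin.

x_c = 29.40 mm, y_c = 96.18 mm

Part | A | x̄ᵢ | ȳᵢ | A·x̄ᵢ | A·ȳᵢ
bottom flange | 2300.00 | 67.50 | 10.00 | 155250.00 | 23000.00
web | 2200.00 | 5.00 | 130.00 | 11000.00 | 286000.00
top flange | 810.00 | -12.50 | 249.00 | -10125.00 | 201690.00
Σ | 5310.00 |  |  | 156125.00 | 510690.00
x_c = 156125.00 / 5310.00 = 29.40 mm
y_c = 510690.00 / 5310.00 = 96.18 mm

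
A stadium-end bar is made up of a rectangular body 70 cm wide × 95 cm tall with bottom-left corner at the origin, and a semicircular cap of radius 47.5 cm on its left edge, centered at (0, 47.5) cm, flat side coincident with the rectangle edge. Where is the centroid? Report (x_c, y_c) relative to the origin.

x_c = 15.82 cm, y_c = 47.50 cm

Part | A | x̄ᵢ | ȳᵢ | A·x̄ᵢ | A·ȳᵢ
rectangular body | 6650.00 | 35.00 | 47.50 | 232750.00 | 315875.00
semicircular end | 3544.11 | -20.16 | 47.50 | -71447.92 | 168345.19
Σ | 10194.11 |  |  | 161302.08 | 484220.19
x_c = 161302.08 / 10194.11 = 15.82 cm
y_c = 484220.19 / 10194.11 = 47.50 cm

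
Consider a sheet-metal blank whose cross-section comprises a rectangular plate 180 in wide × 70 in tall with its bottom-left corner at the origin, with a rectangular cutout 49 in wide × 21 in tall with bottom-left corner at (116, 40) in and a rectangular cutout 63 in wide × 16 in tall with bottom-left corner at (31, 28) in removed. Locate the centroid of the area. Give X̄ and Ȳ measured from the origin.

X̄ = 87.70 in, Ȳ = 33.39 in

Part | A | x̄ᵢ | ȳᵢ | A·x̄ᵢ | A·ȳᵢ
plate | 12600.00 | 90.00 | 35.00 | 1134000.00 | 441000.00
hole 1 | -1029.00 | 140.50 | 50.50 | -144574.50 | -51964.50
hole 2 | -1008.00 | 62.50 | 36.00 | -63000.00 | -36288.00
Σ | 10563.00 |  |  | 926425.50 | 352747.50
X̄ = 926425.50 / 10563.00 = 87.70 in
Ȳ = 352747.50 / 10563.00 = 33.39 in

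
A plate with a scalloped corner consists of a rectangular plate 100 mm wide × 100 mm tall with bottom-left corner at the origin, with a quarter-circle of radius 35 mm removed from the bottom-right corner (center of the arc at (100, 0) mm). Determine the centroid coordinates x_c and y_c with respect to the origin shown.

x_c = 46.26 mm, y_c = 53.74 mm

plate: A = 100 × 100 = 10000.00, centroid at (50.00, 50.00).
removed quarter-circle: A = −¼π·35² = -962.11, centroid at (85.15, 14.85).
ΣA = 9037.89 mm², ΣAx_c = 418080.39 mm³, ΣAy_c = 485708.33 mm³.
x_c = 418080.39/9037.89 = 46.26 mm; y_c = 485708.33/9037.89 = 53.74 mm.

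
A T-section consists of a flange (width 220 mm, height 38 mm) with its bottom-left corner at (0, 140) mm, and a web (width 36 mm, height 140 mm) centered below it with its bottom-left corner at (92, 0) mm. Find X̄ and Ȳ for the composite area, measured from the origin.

web: A = 36 × 140 = 5040.00, centroid at (110.00, 70.00).
flange: A = 220 × 38 = 8360.00, centroid at (110.00, 159.00).
ΣA = 13400.00 mm²
ΣAX̄ = (5040.00)(110.00) + (8360.00)(110.00) = 1474000.00 mm³
ΣAȲ = (5040.00)(70.00) + (8360.00)(159.00) = 1682040.00 mm³
X̄ = 1474000.00 / 13400.00 = 110.00 mm
Ȳ = 1682040.00 / 13400.00 = 125.53 mm

X̄ = 110.00 mm, Ȳ = 125.53 mm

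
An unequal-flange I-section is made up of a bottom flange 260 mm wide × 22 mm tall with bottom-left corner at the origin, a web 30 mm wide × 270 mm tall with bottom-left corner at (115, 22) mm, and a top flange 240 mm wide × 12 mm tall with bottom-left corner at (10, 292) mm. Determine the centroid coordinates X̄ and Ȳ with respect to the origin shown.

X̄ = 130.00 mm, Ȳ = 131.31 mm

bottom flange: A = 260 × 22 = 5720.00, centroid at (130.00, 11.00).
web: A = 30 × 270 = 8100.00, centroid at (130.00, 157.00).
top flange: A = 240 × 12 = 2880.00, centroid at (130.00, 298.00).
ΣA = 16700.00 mm², ΣAX̄ = 2171000.00 mm³, ΣAȲ = 2192860.00 mm³.
X̄ = 2171000.00/16700.00 = 130.00 mm; Ȳ = 2192860.00/16700.00 = 131.31 mm.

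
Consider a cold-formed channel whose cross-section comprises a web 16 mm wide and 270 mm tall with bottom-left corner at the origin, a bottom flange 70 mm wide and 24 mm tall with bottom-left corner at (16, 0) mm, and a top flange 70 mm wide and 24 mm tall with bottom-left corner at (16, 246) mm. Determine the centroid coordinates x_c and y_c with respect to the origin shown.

x_c = 26.81 mm, y_c = 135.00 mm

Part | A | x̄ᵢ | ȳᵢ | A·x̄ᵢ | A·ȳᵢ
web | 4320.00 | 8.00 | 135.00 | 34560.00 | 583200.00
bottom flange | 1680.00 | 51.00 | 12.00 | 85680.00 | 20160.00
top flange | 1680.00 | 51.00 | 258.00 | 85680.00 | 433440.00
Σ | 7680.00 |  |  | 205920.00 | 1036800.00
x_c = 205920.00 / 7680.00 = 26.81 mm
y_c = 1036800.00 / 7680.00 = 135.00 mm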